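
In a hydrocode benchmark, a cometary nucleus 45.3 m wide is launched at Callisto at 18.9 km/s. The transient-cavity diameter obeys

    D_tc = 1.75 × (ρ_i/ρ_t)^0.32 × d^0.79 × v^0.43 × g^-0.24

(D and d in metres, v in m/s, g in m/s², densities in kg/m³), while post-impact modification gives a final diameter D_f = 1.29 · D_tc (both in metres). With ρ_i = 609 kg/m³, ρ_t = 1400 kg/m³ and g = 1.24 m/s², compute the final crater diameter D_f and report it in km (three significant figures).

D_f ≈ 2.31 km

v = 18900 m/s.
(ρ_i/ρ_t)^0.32 = (609/1400)^0.32 = 0.7662
d^0.79 = 45.3^0.79 = 20.34
v^0.43 = 18900^0.43 = 69.00
g^-0.24 = 1.24^-0.24 = 0.9497
D_tc = 1.75 × 0.7662 × 20.34 × 69.00 × 0.9497 = 1787 m
D_f = 1.29 × 1787 = 2305 m
     = 2.305 km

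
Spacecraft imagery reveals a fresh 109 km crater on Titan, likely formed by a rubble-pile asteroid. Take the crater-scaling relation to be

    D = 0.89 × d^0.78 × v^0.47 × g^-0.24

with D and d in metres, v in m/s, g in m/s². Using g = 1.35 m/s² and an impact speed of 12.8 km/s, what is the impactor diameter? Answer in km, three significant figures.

d ≈ 12.3 km

Rearranging for d: d = [D / (0.89 · 12800^0.47 · 1.35^-0.24)]^(1/0.78).
D = 109000 m.
12800^0.47 = 85.19
1.35^-0.24 = 0.9305
Denominator = 0.89 × 85.19 × 0.9305 = 70.55
D / 70.55 = 109000 / 70.55 = 1545
d = 1545^(1/0.78) = 1545^1.2821 = 12261 m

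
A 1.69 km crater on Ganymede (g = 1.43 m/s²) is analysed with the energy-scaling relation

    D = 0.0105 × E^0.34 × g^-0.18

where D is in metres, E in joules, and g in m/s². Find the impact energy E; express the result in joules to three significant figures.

E ≈ 2.49 × 10^15 J

Rearranging: E = [D / (0.0105 · g^-0.18)]^(1/0.34).
D = 1690 m.
g^-0.18 = 1.43^-0.18 = 0.9376
D / (0.0105 × 0.9376) = 1690 / (9.845 × 10^-3) = 1.717 × 10^5
E = (1.717 × 10^5)^2.9412 = 2.492 × 10^15 J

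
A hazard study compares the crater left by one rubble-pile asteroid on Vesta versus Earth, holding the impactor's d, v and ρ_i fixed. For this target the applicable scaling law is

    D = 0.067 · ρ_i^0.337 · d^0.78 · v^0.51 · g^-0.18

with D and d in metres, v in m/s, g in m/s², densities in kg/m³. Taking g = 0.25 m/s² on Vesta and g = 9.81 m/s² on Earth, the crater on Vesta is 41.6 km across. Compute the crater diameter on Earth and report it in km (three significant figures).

D ≈ 21.5 km

All impactor-dependent factors cancel in the ratio, leaving D_Earth/D_Vesta = (g_Earth/g_Vesta)^-0.18.
(9.81/0.25)^-0.18 = 39.24^-0.18 = 0.5166
D_Earth = 0.5166 × 41.6 km = 21.5 km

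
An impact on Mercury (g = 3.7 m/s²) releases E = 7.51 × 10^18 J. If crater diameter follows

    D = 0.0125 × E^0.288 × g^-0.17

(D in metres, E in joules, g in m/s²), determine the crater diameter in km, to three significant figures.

E^0.288 = (7.51 × 10^18)^0.288 = 2.730 × 10^5
g^-0.17 = 3.7^-0.17 = 0.8006
D = 0.0125 × 2.730 × 10^5 × 0.8006 = 2732 m
   = 2.732 km

D ≈ 2.73 km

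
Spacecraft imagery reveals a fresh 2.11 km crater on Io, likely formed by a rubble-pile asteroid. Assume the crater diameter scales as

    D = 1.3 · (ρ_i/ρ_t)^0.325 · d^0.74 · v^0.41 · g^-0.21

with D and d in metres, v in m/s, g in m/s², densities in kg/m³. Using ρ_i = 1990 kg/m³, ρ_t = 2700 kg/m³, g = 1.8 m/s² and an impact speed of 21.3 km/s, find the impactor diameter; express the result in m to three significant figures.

d ≈ 118 m

Rearranging for d: d = [D / (1.3 · (1990/2700)^0.325 · 21300^0.41 · 1.8^-0.21)]^(1/0.74).
D = 2110 m.
(1990/2700)^0.325 = 0.9056
21300^0.41 = 59.52
1.8^-0.21 = 0.8839
Denominator = 1.3 × 0.9056 × 59.52 × 0.8839 = 61.94
D / 61.94 = 2110 / 61.94 = 34.07
d = 34.07^(1/0.74) = 34.07^1.3514 = 117.7 m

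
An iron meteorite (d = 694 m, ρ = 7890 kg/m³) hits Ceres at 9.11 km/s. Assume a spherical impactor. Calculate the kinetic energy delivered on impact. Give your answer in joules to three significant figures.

v = 9110 m/s.
Mass m = (π/6) ρ d³ = (π/6) × 7890 × (694)³ = 1.381 × 10^12 kg
E = ½ m v² = 0.5 × 1.381 × 10^12 × (9110)² = 5.731 × 10^19 J

E ≈ 5.73 × 10^19 J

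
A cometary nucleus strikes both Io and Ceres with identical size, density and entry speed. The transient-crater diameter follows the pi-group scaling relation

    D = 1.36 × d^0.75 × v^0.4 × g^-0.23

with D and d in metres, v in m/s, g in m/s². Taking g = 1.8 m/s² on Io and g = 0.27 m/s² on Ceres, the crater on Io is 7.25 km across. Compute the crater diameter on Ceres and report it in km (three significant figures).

D ≈ 11.2 km

All impactor-dependent factors cancel in the ratio, leaving D_Ceres/D_Io = (g_Ceres/g_Io)^-0.23.
(0.27/1.8)^-0.23 = 0.1500^-0.23 = 1.547
D_Ceres = 1.547 × 7.25 km = 11.2 km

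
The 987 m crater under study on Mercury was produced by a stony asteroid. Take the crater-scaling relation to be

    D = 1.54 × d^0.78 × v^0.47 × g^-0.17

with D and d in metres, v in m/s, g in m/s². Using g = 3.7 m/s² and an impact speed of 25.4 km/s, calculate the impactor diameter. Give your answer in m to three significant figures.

d ≈ 11.7 m

Rearranging for d: d = [D / (1.54 · 25400^0.47 · 3.7^-0.17)]^(1/0.78).
25400^0.47 = 117.6
3.7^-0.17 = 0.8006
Denominator = 1.54 × 117.6 × 0.8006 = 145.0
D / 145.0 = 987 / 145.0 = 6.807
d = 6.807^(1/0.78) = 6.807^1.2821 = 11.69 m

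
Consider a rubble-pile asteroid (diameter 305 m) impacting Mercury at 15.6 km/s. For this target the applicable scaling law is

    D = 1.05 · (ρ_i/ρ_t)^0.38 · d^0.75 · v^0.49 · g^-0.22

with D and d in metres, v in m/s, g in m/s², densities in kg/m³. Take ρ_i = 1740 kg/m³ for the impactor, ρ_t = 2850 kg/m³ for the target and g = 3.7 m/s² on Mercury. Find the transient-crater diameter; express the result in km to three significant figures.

D ≈ 5.40 km

In SI units: v = 15600 m/s.
(ρ_i/ρ_t)^0.38 = (1740/2850)^0.38 = 0.8290
d^0.75 = 305^0.75 = 72.98
v^0.49 = 15600^0.49 = 113.4
g^-0.22 = 3.7^-0.22 = 0.7499
D = 1.05 × 0.8290 × 72.98 × 113.4 × 0.7499 = 5402 m
   = 5.402 km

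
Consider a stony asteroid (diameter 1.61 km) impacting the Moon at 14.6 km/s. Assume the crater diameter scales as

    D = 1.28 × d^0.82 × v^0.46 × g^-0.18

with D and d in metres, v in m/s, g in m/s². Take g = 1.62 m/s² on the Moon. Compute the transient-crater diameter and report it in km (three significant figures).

D ≈ 41.2 km

In SI units: d = 1610 m, v = 14600 m/s.
d^0.82 = 1610^0.82 = 426.2
v^0.46 = 14600^0.46 = 82.34
g^-0.18 = 1.62^-0.18 = 0.9168
D = 1.28 × 426.2 × 82.34 × 0.9168 = 41182 m
   = 41.18 km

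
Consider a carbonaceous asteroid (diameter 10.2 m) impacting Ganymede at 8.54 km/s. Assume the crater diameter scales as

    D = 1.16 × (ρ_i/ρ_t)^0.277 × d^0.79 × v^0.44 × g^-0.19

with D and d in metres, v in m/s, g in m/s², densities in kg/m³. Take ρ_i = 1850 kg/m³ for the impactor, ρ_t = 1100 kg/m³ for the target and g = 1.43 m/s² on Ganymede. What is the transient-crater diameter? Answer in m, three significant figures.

D ≈ 421 m

In SI units: v = 8540 m/s.
(ρ_i/ρ_t)^0.277 = (1850/1100)^0.277 = 1.155
d^0.79 = 10.2^0.79 = 6.263
v^0.44 = 8540^0.44 = 53.68
g^-0.19 = 1.43^-0.19 = 0.9343
D = 1.16 × 1.155 × 6.263 × 53.68 × 0.9343 = 420.8 m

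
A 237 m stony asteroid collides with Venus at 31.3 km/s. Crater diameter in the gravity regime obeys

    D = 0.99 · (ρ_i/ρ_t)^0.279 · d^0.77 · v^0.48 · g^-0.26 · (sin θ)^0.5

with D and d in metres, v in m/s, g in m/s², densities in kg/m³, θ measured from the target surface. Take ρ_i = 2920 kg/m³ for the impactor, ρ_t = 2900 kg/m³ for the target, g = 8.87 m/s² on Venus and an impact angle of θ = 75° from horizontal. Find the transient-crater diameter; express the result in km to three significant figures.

In SI units: v = 31300 m/s.
(ρ_i/ρ_t)^0.279 = (2920/2900)^0.279 = 1.002
d^0.77 = 237^0.77 = 67.38
v^0.48 = 31300^0.48 = 143.8
g^-0.26 = 8.87^-0.26 = 0.5669
(sin 75°)^0.5 = 0.9659^0.5 = 0.9828
D = 0.99 × 1.002 × 67.38 × 143.8 × 0.5669 × 0.9828 = 5355 m
   = 5.355 km

D ≈ 5.36 km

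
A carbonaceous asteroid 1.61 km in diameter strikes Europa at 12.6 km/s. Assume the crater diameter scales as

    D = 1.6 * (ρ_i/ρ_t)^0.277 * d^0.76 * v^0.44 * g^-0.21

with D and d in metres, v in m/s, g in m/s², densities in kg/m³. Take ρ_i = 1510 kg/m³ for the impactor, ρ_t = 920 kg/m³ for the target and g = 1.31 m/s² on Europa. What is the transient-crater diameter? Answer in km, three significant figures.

In SI units: d = 1610 m, v = 12600 m/s.
(ρ_i/ρ_t)^0.277 = (1510/920)^0.277 = 1.147
d^0.76 = 1610^0.76 = 273.6
v^0.44 = 12600^0.44 = 63.70
g^-0.21 = 1.31^-0.21 = 0.9449
D = 1.6 × 1.147 × 273.6 × 63.70 × 0.9449 = 30222 m
   = 30.22 km

D ≈ 30.2 km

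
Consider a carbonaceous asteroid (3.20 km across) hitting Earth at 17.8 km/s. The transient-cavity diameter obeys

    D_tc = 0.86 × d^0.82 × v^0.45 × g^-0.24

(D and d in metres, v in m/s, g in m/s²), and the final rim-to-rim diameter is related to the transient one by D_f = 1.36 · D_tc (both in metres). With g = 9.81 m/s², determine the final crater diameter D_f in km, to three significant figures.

D_f ≈ 41.4 km

In SI: d = 3200 m, v = 17800 m/s.
d^0.82 = 3200^0.82 = 748.6
v^0.45 = 17800^0.45 = 81.79
g^-0.24 = 9.81^-0.24 = 0.5781
D_tc = 0.86 × 748.6 × 81.79 × 0.5781 = 30440 m
D_f = 1.36 × 30440 = 41398 m
     = 41.40 km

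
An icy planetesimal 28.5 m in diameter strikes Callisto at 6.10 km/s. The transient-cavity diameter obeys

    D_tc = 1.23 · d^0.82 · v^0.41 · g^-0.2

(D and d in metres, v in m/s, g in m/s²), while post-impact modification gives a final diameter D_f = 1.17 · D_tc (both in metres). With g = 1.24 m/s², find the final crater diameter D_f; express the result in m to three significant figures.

D_f ≈ 766 m

v = 6100 m/s.
d^0.82 = 28.5^0.82 = 15.59
v^0.41 = 6100^0.41 = 35.64
g^-0.2 = 1.24^-0.2 = 0.9579
D_tc = 1.23 × 15.59 × 35.64 × 0.9579 = 654.6 m
D_f = 1.17 × 654.6 = 765.9 m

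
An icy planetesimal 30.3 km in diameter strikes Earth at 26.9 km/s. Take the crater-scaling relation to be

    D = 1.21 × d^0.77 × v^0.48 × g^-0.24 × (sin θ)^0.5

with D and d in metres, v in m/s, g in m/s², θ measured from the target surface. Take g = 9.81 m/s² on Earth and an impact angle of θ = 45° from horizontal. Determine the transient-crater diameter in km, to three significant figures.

In SI units: d = 30300 m, v = 26900 m/s.
d^0.77 = 30300^0.77 = 2823
v^0.48 = 26900^0.48 = 133.7
g^-0.24 = 9.81^-0.24 = 0.5781
(sin 45°)^0.5 = 0.7071^0.5 = 0.8409
D = 1.21 × 2823 × 133.7 × 0.5781 × 0.8409 = 2.220 × 10^5 m
   = 222.0 km

D ≈ 222 km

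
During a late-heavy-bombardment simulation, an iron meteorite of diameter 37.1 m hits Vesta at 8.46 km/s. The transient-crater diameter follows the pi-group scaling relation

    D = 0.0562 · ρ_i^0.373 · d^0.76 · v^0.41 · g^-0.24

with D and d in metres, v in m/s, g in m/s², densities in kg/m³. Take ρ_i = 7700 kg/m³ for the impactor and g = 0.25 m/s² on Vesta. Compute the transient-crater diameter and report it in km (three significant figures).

In SI units: v = 8460 m/s.
ρ_i^0.373 = 7700^0.373 = 28.16
d^0.76 = 37.1^0.76 = 15.59
v^0.41 = 8460^0.41 = 40.76
g^-0.24 = 0.25^-0.24 = 1.395
D = 0.0562 × 28.16 × 15.59 × 40.76 × 1.395 = 1403 m
   = 1.403 km

D ≈ 1.40 km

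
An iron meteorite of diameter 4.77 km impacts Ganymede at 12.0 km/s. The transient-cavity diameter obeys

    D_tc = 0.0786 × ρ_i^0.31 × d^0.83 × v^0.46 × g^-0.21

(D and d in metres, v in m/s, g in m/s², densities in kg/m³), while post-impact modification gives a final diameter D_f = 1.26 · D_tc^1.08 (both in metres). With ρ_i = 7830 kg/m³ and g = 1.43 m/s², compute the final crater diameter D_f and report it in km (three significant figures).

D_f ≈ 316 km

In SI: d = 4770 m, v = 12000 m/s.
ρ_i^0.31 = 7830^0.31 = 16.11
d^0.83 = 4770^0.83 = 1130
v^0.46 = 12000^0.46 = 75.24
g^-0.21 = 1.43^-0.21 = 0.9276
D_tc = 0.0786 × 16.11 × 1130 × 75.24 × 0.9276 = 99860 m
D_f = 1.26 × (99860)^1.08 = 3.160 × 10^5 m
     = 316.0 km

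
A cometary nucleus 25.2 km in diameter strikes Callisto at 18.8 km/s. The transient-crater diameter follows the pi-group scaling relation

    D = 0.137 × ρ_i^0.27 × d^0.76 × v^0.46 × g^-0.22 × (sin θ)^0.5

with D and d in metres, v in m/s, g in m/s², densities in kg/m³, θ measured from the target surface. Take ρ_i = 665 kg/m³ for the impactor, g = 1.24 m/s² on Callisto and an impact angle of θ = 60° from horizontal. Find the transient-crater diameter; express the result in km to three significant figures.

In SI units: d = 25200 m, v = 18800 m/s.
ρ_i^0.27 = 665^0.27 = 5.783
d^0.76 = 25200^0.76 = 2213
v^0.46 = 18800^0.46 = 92.49
g^-0.22 = 1.24^-0.22 = 0.9538
(sin 60°)^0.5 = 0.8660^0.5 = 0.9306
D = 0.137 × 5.783 × 2213 × 92.49 × 0.9538 × 0.9306 = 1.439 × 10^5 m
   = 143.9 km

D ≈ 144 km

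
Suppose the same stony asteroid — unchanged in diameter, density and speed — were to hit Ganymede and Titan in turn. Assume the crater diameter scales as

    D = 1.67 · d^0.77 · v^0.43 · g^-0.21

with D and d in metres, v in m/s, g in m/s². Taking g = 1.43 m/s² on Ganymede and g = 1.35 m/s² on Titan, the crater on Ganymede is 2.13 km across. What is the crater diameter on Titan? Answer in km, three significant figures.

D ≈ 2.16 km

All impactor-dependent factors cancel in the ratio, leaving D_Titan/D_Ganymede = (g_Titan/g_Ganymede)^-0.21.
(1.35/1.43)^-0.21 = 0.9441^-0.21 = 1.012
D_Titan = 1.012 × 2.13 km = 2.16 km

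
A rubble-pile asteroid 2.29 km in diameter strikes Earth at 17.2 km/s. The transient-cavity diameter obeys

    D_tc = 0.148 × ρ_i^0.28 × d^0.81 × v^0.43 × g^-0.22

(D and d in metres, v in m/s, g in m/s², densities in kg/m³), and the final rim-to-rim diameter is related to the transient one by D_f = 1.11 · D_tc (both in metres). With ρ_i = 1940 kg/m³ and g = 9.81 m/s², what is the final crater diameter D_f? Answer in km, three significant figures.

D_f ≈ 28.9 km

In SI: d = 2290 m, v = 17200 m/s.
ρ_i^0.28 = 1940^0.28 = 8.329
d^0.81 = 2290^0.81 = 526.6
v^0.43 = 17200^0.43 = 66.26
g^-0.22 = 9.81^-0.22 = 0.6051
D_tc = 0.148 × 8.329 × 526.6 × 66.26 × 0.6051 = 26030 m
D_f = 1.11 × 26030 = 28893 m
     = 28.89 km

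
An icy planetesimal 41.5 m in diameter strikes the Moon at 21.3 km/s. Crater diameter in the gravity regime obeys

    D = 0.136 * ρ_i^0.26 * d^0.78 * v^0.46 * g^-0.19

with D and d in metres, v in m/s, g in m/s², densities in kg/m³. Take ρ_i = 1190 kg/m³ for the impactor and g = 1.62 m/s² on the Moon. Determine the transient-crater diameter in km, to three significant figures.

In SI units: v = 21300 m/s.
ρ_i^0.26 = 1190^0.26 = 6.304
d^0.78 = 41.5^0.78 = 18.28
v^0.46 = 21300^0.46 = 97.96
g^-0.19 = 1.62^-0.19 = 0.9124
D = 0.136 × 6.304 × 18.28 × 97.96 × 0.9124 = 1401 m
   = 1.401 km

D ≈ 1.40 km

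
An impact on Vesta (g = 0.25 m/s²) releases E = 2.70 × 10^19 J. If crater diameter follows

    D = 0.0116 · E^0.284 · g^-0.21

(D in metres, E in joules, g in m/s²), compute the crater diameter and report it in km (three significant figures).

E^0.284 = (2.70 × 10^19)^0.284 = 3.300 × 10^5
g^-0.21 = 0.25^-0.21 = 1.338
D = 0.0116 × 3.300 × 10^5 × 1.338 = 5122 m
   = 5.122 km

D ≈ 5.12 km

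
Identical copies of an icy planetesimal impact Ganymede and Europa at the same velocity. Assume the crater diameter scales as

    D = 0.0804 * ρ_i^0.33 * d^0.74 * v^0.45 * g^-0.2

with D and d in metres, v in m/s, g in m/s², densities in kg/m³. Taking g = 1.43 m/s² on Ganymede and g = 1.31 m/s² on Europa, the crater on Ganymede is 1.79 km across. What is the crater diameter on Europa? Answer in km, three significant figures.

All impactor-dependent factors cancel in the ratio, leaving D_Europa/D_Ganymede = (g_Europa/g_Ganymede)^-0.2.
(1.31/1.43)^-0.2 = 0.9161^-0.2 = 1.018
D_Europa = 1.018 × 1.79 km = 1.82 km

D ≈ 1.82 km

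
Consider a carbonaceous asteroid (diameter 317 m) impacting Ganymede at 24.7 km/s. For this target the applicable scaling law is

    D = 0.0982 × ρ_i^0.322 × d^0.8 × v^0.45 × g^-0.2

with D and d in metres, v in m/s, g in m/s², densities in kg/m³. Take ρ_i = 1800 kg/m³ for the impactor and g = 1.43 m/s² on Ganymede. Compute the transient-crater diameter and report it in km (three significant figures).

In SI units: v = 24700 m/s.
ρ_i^0.322 = 1800^0.322 = 11.17
d^0.8 = 317^0.8 = 100.2
v^0.45 = 24700^0.45 = 94.78
g^-0.2 = 1.43^-0.2 = 0.9310
D = 0.0982 × 11.17 × 100.2 × 94.78 × 0.9310 = 9698 m
   = 9.698 km

D ≈ 9.70 km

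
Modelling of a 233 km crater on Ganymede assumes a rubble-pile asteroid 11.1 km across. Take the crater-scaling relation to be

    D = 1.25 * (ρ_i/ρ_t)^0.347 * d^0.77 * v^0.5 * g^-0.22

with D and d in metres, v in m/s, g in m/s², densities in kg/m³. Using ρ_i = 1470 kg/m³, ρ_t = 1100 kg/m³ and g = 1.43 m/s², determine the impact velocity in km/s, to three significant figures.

Rearranging for v: v = [D / (1.25 · (1470/1100)^0.347 · 11100^0.77 · 1.43^-0.22)]^(1/0.5).
D = 233000 m.
(1470/1100)^0.347 = 1.106
11100^0.77 = 1303
1.43^-0.22 = 0.9243
Denominator = 1.25 × 1.106 × 1303 × 0.9243 = 1665
D / 1665 = 233000 / 1665 = 139.9
v = 139.9^(1/0.5) = 139.9^2 = 19572 m/s

v ≈ 19.6 km/s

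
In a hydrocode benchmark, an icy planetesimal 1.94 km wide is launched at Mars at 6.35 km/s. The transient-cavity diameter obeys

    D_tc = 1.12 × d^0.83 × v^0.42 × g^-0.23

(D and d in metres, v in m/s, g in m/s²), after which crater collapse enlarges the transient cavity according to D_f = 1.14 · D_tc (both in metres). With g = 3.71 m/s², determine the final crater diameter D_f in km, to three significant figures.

In SI: d = 1940 m, v = 6350 m/s.
d^0.83 = 1940^0.83 = 535.6
v^0.42 = 6350^0.42 = 39.55
g^-0.23 = 3.71^-0.23 = 0.7397
D_tc = 1.12 × 535.6 × 39.55 × 0.7397 = 17550 m
D_f = 1.14 × 17550 = 20007 m
     = 20.01 km

D_f ≈ 20.0 km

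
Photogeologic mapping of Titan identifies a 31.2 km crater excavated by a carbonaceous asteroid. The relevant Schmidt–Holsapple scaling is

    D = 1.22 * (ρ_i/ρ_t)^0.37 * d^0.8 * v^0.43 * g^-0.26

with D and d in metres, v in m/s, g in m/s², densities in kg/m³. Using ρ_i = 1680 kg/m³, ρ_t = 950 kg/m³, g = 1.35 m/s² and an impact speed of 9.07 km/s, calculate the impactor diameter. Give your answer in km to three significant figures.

d ≈ 2.04 km

Rearranging for d: d = [D / (1.22 · (1680/950)^0.37 · 9070^0.43 · 1.35^-0.26)]^(1/0.8).
D = 31200 m.
(1680/950)^0.37 = 1.235
9070^0.43 = 50.32
1.35^-0.26 = 0.9249
Denominator = 1.22 × 1.235 × 50.32 × 0.9249 = 70.12
D / 70.12 = 31200 / 70.12 = 445.0
d = 445.0^(1/0.8) = 445.0^1.25 = 2044 m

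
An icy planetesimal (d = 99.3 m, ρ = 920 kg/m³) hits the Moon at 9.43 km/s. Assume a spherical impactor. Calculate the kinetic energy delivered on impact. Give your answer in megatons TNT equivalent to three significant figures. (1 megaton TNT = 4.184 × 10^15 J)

E ≈ 5.01 Mt TNT

v = 9430 m/s.
Mass m = (π/6) ρ d³ = (π/6) × 920 × (99.3)³ = 4.717 × 10^8 kg
E = ½ m v² = 0.5 × 4.717 × 10^8 × (9430)² = 2.097 × 10^16 J
   = 2.097 × 10^16 / 4.184×10^15 = 5.012 Mt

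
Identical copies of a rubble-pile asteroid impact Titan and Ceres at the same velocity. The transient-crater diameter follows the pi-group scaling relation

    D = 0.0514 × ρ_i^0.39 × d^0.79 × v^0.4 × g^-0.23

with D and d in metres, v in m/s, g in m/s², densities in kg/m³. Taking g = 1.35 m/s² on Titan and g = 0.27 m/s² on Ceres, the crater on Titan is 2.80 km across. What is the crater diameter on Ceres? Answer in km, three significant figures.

D ≈ 4.05 km

All impactor-dependent factors cancel in the ratio, leaving D_Ceres/D_Titan = (g_Ceres/g_Titan)^-0.23.
(0.27/1.35)^-0.23 = 0.2000^-0.23 = 1.448
D_Ceres = 1.448 × 2.80 km = 4.05 km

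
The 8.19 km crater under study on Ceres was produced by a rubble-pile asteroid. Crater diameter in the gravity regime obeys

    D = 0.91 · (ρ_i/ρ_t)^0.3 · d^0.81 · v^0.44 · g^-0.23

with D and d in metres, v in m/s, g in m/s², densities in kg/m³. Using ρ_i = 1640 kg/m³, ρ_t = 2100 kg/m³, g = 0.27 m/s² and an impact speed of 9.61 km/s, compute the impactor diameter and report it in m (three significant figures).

Rearranging for d: d = [D / (0.91 · (1640/2100)^0.3 · 9610^0.44 · 0.27^-0.23)]^(1/0.81).
D = 8190 m.
(1640/2100)^0.3 = 0.9285
9610^0.44 = 56.55
0.27^-0.23 = 1.351
Denominator = 0.91 × 0.9285 × 56.55 × 1.351 = 64.55
D / 64.55 = 8190 / 64.55 = 126.9
d = 126.9^(1/0.81) = 126.9^1.2346 = 395.3 m

d ≈ 395 m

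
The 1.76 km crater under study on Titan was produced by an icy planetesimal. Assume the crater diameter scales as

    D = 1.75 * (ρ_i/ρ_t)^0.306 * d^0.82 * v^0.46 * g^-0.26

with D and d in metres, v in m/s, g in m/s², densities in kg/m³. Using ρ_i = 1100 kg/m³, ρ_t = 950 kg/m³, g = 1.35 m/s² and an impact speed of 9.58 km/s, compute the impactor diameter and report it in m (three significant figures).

Rearranging for d: d = [D / (1.75 · (1100/950)^0.306 · 9580^0.46 · 1.35^-0.26)]^(1/0.82).
D = 1760 m.
(1100/950)^0.306 = 1.046
9580^0.46 = 67.83
1.35^-0.26 = 0.9249
Denominator = 1.75 × 1.046 × 67.83 × 0.9249 = 114.8
D / 114.8 = 1760 / 114.8 = 15.33
d = 15.33^(1/0.82) = 15.33^1.2195 = 27.91 m

d ≈ 27.9 m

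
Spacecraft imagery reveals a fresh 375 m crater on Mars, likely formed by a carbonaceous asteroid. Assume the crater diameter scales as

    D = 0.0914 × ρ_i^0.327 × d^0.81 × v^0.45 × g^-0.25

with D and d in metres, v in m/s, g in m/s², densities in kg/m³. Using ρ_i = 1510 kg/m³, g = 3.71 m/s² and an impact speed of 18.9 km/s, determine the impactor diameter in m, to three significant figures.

d ≈ 9.49 m

Rearranging for d: d = [D / (0.0914 · 1510^0.327 · 18900^0.45 · 3.71^-0.25)]^(1/0.81).
1510^0.327 = 10.95
18900^0.45 = 84.02
3.71^-0.25 = 0.7205
Denominator = 0.0914 × 10.95 × 84.02 × 0.7205 = 60.59
D / 60.59 = 375 / 60.59 = 6.189
d = 6.189^(1/0.81) = 6.189^1.2346 = 9.491 m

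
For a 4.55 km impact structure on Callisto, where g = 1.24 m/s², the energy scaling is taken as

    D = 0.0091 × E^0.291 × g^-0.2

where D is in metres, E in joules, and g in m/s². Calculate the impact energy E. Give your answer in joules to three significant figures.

E ≈ 4.45 × 10^19 J

Rearranging: E = [D / (0.0091 · g^-0.2)]^(1/0.291).
D = 4550 m.
g^-0.2 = 1.24^-0.2 = 0.9579
D / (0.0091 × 0.9579) = 4550 / (8.717 × 10^-3) = 5.220 × 10^5
E = (5.220 × 10^5)^3.4364 = 4.448 × 10^19 J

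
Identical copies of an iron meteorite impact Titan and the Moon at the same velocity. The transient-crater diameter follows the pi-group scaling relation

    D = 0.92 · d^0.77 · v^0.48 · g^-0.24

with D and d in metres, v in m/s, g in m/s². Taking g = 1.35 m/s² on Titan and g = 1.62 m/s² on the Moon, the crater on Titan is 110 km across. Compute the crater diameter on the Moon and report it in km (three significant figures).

D ≈ 105 km

All impactor-dependent factors cancel in the ratio, leaving D_Moon/D_Titan = (g_Moon/g_Titan)^-0.24.
(1.62/1.35)^-0.24 = 1.200^-0.24 = 0.9572
D_Moon = 0.9572 × 110 km = 105 km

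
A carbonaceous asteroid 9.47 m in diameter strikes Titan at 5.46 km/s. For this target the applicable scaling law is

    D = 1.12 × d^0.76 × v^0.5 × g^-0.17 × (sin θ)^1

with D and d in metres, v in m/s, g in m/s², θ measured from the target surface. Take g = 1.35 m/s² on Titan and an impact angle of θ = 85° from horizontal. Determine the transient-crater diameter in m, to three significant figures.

D ≈ 433 m

In SI units: v = 5460 m/s.
d^0.76 = 9.47^0.76 = 5.521
v^0.5 = 5460^0.5 = 73.89
g^-0.17 = 1.35^-0.17 = 0.9503
(sin 85°)^1 = 0.9962^1 = 0.9962
D = 1.12 × 5.521 × 73.89 × 0.9503 × 0.9962 = 432.5 m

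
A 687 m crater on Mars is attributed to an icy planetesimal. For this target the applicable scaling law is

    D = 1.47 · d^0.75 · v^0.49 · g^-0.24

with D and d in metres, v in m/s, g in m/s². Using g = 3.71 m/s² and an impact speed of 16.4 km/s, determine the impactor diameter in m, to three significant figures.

d ≈ 9.73 m

Rearranging for d: d = [D / (1.47 · 16400^0.49 · 3.71^-0.24)]^(1/0.75).
16400^0.49 = 116.2
3.71^-0.24 = 0.7300
Denominator = 1.47 × 116.2 × 0.7300 = 124.7
D / 124.7 = 687 / 124.7 = 5.509
d = 5.509^(1/0.75) = 5.509^1.3333 = 9.729 m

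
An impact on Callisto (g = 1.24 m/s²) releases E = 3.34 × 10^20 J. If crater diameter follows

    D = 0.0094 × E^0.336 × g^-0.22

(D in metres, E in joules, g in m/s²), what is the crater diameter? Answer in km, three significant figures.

D ≈ 70.6 km

E^0.336 = (3.34 × 10^20)^0.336 = 7.870 × 10^6
g^-0.22 = 1.24^-0.22 = 0.9538
D = 0.0094 × 7.870 × 10^6 × 0.9538 = 70560 m
   = 70.56 km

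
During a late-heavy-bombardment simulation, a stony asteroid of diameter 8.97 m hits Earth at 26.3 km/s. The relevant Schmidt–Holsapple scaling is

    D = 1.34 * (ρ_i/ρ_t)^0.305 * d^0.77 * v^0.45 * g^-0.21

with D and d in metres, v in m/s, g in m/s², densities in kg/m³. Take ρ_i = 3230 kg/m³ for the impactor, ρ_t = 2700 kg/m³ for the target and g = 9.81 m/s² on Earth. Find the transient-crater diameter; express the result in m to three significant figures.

D ≈ 463 m

In SI units: v = 26300 m/s.
(ρ_i/ρ_t)^0.305 = (3230/2700)^0.305 = 1.056
d^0.77 = 8.97^0.77 = 5.416
v^0.45 = 26300^0.45 = 97.49
g^-0.21 = 9.81^-0.21 = 0.6191
D = 1.34 × 1.056 × 5.416 × 97.49 × 0.6191 = 462.6 m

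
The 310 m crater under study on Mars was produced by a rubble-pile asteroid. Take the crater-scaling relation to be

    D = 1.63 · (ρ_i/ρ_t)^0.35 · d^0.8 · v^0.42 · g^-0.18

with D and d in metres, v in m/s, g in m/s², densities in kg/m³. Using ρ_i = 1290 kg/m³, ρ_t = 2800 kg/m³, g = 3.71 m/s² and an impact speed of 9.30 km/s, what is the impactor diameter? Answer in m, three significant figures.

d ≈ 11.0 m

Rearranging for d: d = [D / (1.63 · (1290/2800)^0.35 · 9300^0.42 · 3.71^-0.18)]^(1/0.8).
(1290/2800)^0.35 = 0.7624
9300^0.42 = 46.43
3.71^-0.18 = 0.7898
Denominator = 1.63 × 0.7624 × 46.43 × 0.7898 = 45.57
D / 45.57 = 310 / 45.57 = 6.803
d = 6.803^(1/0.8) = 6.803^1.25 = 10.99 m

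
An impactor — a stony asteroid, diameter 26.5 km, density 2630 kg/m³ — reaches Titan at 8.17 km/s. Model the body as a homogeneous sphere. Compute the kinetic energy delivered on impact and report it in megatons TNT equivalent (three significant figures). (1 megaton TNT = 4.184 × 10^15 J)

d = 26500 m; v = 8170 m/s.
Mass m = (π/6) ρ d³ = (π/6) × 2630 × (26500)³ = 2.563 × 10^16 kg
E = ½ m v² = 0.5 × 2.563 × 10^16 × (8170)² = 8.554 × 10^23 J
   = 8.554 × 10^23 / 4.184×10^15 = 2.044 × 10^8 Mt

E ≈ 2.04 × 10^8 Mt TNT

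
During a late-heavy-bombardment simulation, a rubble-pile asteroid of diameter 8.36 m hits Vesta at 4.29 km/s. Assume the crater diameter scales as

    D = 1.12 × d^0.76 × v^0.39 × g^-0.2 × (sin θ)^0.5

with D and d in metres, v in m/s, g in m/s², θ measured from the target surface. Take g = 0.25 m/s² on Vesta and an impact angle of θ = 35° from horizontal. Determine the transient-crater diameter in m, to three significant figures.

D ≈ 147 m

In SI units: v = 4290 m/s.
d^0.76 = 8.36^0.76 = 5.022
v^0.39 = 4290^0.39 = 26.10
g^-0.2 = 0.25^-0.2 = 1.320
(sin 35°)^0.5 = 0.5736^0.5 = 0.7574
D = 1.12 × 5.022 × 26.10 × 1.320 × 0.7574 = 146.8 m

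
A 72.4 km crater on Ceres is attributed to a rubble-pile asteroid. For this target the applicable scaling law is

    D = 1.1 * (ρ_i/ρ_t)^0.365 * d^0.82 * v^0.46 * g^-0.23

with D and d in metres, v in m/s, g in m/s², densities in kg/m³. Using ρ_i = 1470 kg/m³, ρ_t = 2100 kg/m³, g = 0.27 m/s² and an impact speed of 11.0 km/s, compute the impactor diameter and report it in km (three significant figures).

d ≈ 3.30 km

Rearranging for d: d = [D / (1.1 · (1470/2100)^0.365 · 11000^0.46 · 0.27^-0.23)]^(1/0.82).
D = 72400 m.
(1470/2100)^0.365 = 0.8779
11000^0.46 = 72.28
0.27^-0.23 = 1.351
Denominator = 1.1 × 0.8779 × 72.28 × 1.351 = 94.30
D / 94.30 = 72400 / 94.30 = 767.8
d = 767.8^(1/0.82) = 767.8^1.2195 = 3300 m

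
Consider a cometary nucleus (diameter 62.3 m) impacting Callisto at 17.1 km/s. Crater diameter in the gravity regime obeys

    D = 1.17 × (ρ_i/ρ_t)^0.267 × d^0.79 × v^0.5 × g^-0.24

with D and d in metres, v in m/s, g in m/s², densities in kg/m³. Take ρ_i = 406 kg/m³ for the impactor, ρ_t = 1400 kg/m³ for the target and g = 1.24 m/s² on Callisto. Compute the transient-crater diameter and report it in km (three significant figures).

In SI units: v = 17100 m/s.
(ρ_i/ρ_t)^0.267 = (406/1400)^0.267 = 0.7186
d^0.79 = 62.3^0.79 = 26.16
v^0.5 = 17100^0.5 = 130.8
g^-0.24 = 1.24^-0.24 = 0.9497
D = 1.17 × 0.7186 × 26.16 × 130.8 × 0.9497 = 2732 m
   = 2.732 km

D ≈ 2.73 km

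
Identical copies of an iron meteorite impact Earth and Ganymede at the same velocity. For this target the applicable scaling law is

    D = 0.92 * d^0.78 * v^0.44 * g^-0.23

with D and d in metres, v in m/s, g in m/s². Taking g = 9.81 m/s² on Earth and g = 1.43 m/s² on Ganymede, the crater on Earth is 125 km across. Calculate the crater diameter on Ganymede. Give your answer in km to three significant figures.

D ≈ 195 km

All impactor-dependent factors cancel in the ratio, leaving D_Ganymede/D_Earth = (g_Ganymede/g_Earth)^-0.23.
(1.43/9.81)^-0.23 = 0.1458^-0.23 = 1.557
D_Ganymede = 1.557 × 125 km = 195 km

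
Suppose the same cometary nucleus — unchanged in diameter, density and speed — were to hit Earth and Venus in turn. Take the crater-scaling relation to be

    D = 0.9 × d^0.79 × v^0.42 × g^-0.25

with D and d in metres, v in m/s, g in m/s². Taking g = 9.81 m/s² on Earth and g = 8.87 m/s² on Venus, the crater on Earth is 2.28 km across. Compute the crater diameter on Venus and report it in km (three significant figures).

All impactor-dependent factors cancel in the ratio, leaving D_Venus/D_Earth = (g_Venus/g_Earth)^-0.25.
(8.87/9.81)^-0.25 = 0.9042^-0.25 = 1.025
D_Venus = 1.025 × 2.28 km = 2.34 km

D ≈ 2.34 km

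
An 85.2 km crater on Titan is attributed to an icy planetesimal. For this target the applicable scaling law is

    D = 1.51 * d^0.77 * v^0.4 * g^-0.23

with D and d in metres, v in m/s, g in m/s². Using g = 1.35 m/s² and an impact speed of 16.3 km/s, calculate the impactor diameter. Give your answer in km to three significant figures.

d ≈ 10.5 km

Rearranging for d: d = [D / (1.51 · 16300^0.4 · 1.35^-0.23)]^(1/0.77).
D = 85200 m.
16300^0.4 = 48.40
1.35^-0.23 = 0.9333
Denominator = 1.51 × 48.40 × 0.9333 = 68.21
D / 68.21 = 85200 / 68.21 = 1249
d = 1249^(1/0.77) = 1249^1.2987 = 10508 m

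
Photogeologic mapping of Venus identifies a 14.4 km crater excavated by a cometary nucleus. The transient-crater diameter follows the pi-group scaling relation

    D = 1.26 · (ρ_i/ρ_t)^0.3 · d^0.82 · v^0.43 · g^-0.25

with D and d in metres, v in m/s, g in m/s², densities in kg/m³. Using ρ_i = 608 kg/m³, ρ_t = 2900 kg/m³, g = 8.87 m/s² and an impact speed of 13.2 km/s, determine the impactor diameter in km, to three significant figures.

d ≈ 2.11 km

Rearranging for d: d = [D / (1.26 · (608/2900)^0.3 · 13200^0.43 · 8.87^-0.25)]^(1/0.82).
D = 14400 m.
(608/2900)^0.3 = 0.6258
13200^0.43 = 59.14
8.87^-0.25 = 0.5795
Denominator = 1.26 × 0.6258 × 59.14 × 0.5795 = 27.02
D / 27.02 = 14400 / 27.02 = 532.9
d = 532.9^(1/0.82) = 532.9^1.2195 = 2114 m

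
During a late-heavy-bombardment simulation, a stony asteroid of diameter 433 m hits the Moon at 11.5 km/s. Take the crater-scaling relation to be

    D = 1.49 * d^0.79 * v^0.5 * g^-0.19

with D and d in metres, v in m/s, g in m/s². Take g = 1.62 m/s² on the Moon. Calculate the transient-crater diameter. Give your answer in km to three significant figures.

D ≈ 17.6 km

In SI units: v = 11500 m/s.
d^0.79 = 433^0.79 = 121.0
v^0.5 = 11500^0.5 = 107.2
g^-0.19 = 1.62^-0.19 = 0.9124
D = 1.49 × 121.0 × 107.2 × 0.9124 = 17634 m
   = 17.63 km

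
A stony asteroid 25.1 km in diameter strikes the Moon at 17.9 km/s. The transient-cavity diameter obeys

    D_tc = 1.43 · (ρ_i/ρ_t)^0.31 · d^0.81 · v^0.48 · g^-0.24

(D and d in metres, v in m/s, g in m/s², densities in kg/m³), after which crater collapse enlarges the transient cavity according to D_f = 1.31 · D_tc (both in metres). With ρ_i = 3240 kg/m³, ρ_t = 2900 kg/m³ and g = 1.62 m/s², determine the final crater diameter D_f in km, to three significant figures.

D_f ≈ 696 km

In SI: d = 25100 m, v = 17900 m/s.
(ρ_i/ρ_t)^0.31 = (3240/2900)^0.31 = 1.035
d^0.81 = 25100^0.81 = 3662
v^0.48 = 17900^0.48 = 110.0
g^-0.24 = 1.62^-0.24 = 0.8907
D_tc = 1.43 × 1.035 × 3662 × 110.0 × 0.8907 = 5.310 × 10^5 m
D_f = 1.31 × 5.310 × 10^5 = 6.956 × 10^5 m
     = 695.6 km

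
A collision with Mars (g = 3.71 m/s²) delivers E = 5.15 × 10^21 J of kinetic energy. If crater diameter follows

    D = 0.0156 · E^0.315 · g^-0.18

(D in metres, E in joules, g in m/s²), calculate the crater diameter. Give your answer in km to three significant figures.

D ≈ 85.1 km

E^0.315 = (5.15 × 10^21)^0.315 = 6.906 × 10^6
g^-0.18 = 3.71^-0.18 = 0.7898
D = 0.0156 × 6.906 × 10^6 × 0.7898 = 85088 m
   = 85.09 km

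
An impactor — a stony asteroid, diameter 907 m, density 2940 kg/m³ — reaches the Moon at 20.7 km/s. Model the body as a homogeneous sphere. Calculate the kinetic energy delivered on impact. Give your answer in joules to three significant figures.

E ≈ 2.46 × 10^20 J

v = 20700 m/s.
Mass m = (π/6) ρ d³ = (π/6) × 2940 × (907)³ = 1.149 × 10^12 kg
E = ½ m v² = 0.5 × 1.149 × 10^12 × (20700)² = 2.462 × 10^20 J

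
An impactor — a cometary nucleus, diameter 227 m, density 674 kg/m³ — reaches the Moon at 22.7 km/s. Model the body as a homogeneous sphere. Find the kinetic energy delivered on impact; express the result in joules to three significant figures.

E ≈ 1.06 × 10^18 J

v = 22700 m/s.
Mass m = (π/6) ρ d³ = (π/6) × 674 × (227)³ = 4.128 × 10^9 kg
E = ½ m v² = 0.5 × 4.128 × 10^9 × (22700)² = 1.064 × 10^18 J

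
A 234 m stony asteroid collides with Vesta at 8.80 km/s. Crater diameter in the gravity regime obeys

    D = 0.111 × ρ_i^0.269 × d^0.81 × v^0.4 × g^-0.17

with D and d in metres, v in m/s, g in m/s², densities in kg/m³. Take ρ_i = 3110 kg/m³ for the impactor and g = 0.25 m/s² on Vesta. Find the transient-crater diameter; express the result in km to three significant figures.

D ≈ 3.84 km

In SI units: v = 8800 m/s.
ρ_i^0.269 = 3110^0.269 = 8.701
d^0.81 = 234^0.81 = 83.00
v^0.4 = 8800^0.4 = 37.83
g^-0.17 = 0.25^-0.17 = 1.266
D = 0.111 × 8.701 × 83.00 × 37.83 × 1.266 = 3839 m
   = 3.839 km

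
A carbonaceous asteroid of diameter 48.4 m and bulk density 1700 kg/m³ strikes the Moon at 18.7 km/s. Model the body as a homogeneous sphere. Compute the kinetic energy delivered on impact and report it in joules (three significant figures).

v = 18700 m/s.
Mass m = (π/6) ρ d³ = (π/6) × 1700 × (48.4)³ = 1.009 × 10^8 kg
E = ½ m v² = 0.5 × 1.009 × 10^8 × (18700)² = 1.764 × 10^16 J

E ≈ 1.76 × 10^16 J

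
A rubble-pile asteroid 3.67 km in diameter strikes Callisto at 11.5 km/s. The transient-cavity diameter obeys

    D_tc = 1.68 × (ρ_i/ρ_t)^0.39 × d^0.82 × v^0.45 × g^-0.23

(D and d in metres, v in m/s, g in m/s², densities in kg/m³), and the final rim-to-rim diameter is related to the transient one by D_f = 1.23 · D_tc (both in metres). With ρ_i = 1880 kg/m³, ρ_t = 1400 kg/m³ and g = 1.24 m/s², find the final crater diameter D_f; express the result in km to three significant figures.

D_f ≈ 124 km

In SI: d = 3670 m, v = 11500 m/s.
(ρ_i/ρ_t)^0.39 = (1880/1400)^0.39 = 1.122
d^0.82 = 3670^0.82 = 837.6
v^0.45 = 11500^0.45 = 67.19
g^-0.23 = 1.24^-0.23 = 0.9517
D_tc = 1.68 × 1.122 × 837.6 × 67.19 × 0.9517 = 1.010 × 10^5 m
D_f = 1.23 × 1.010 × 10^5 = 1.242 × 10^5 m
     = 124.2 km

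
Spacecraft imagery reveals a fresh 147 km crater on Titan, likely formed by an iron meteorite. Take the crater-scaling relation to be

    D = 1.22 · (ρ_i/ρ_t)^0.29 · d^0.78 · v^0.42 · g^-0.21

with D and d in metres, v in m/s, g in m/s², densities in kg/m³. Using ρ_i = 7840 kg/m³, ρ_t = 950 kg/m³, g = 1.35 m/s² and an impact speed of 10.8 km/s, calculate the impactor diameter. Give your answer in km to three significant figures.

Rearranging for d: d = [D / (1.22 · (7840/950)^0.29 · 10800^0.42 · 1.35^-0.21)]^(1/0.78).
D = 147000 m.
(7840/950)^0.29 = 1.844
10800^0.42 = 49.44
1.35^-0.21 = 0.9389
Denominator = 1.22 × 1.844 × 49.44 × 0.9389 = 104.4
D / 104.4 = 147000 / 104.4 = 1408
d = 1408^(1/0.78) = 1408^1.2821 = 10885 m

d ≈ 10.9 km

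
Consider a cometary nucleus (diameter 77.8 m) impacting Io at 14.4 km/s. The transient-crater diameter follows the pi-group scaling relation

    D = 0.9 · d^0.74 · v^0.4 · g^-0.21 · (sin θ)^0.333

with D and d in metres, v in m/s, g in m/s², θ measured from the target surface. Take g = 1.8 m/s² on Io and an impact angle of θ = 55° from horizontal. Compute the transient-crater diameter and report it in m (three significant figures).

D ≈ 860 m

In SI units: v = 14400 m/s.
d^0.74 = 77.8^0.74 = 25.08
v^0.4 = 14400^0.4 = 46.06
g^-0.21 = 1.8^-0.21 = 0.8839
(sin 55°)^0.333 = 0.8192^0.333 = 0.9357
D = 0.9 × 25.08 × 46.06 × 0.8839 × 0.9357 = 859.9 m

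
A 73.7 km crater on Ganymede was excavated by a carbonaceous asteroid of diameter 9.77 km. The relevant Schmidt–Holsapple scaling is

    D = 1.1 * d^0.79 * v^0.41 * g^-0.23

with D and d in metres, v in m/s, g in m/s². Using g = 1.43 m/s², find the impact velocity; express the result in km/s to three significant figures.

v ≈ 14.8 km/s

Rearranging for v: v = [D / (1.1 · 9770^0.79 · 1.43^-0.23)]^(1/0.41).
D = 73700 m.
9770^0.79 = 1419
1.43^-0.23 = 0.9210
Denominator = 1.1 × 1419 × 0.9210 = 1438
D / 1438 = 73700 / 1438 = 51.25
v = 51.25^(1/0.41) = 51.25^2.439 = 14789 m/s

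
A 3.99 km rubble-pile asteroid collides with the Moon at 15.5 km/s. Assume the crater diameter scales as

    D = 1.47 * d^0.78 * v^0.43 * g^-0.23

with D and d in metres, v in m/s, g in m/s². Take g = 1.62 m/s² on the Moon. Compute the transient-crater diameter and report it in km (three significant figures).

D ≈ 53.7 km

In SI units: d = 3990 m, v = 15500 m/s.
d^0.78 = 3990^0.78 = 643.8
v^0.43 = 15500^0.43 = 63.36
g^-0.23 = 1.62^-0.23 = 0.8950
D = 1.47 × 643.8 × 63.36 × 0.8950 = 53667 m
   = 53.67 km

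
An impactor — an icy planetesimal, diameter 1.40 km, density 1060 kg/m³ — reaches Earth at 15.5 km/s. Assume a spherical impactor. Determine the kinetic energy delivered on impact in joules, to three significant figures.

d = 1400 m; v = 15500 m/s.
Mass m = (π/6) ρ d³ = (π/6) × 1060 × (1400)³ = 1.523 × 10^12 kg
E = ½ m v² = 0.5 × 1.523 × 10^12 × (15500)² = 1.830 × 10^20 J

E ≈ 1.83 × 10^20 J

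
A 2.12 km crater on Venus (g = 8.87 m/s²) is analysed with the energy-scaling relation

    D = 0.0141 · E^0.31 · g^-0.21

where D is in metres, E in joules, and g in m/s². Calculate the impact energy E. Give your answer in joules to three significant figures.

E ≈ 2.20 × 10^17 J

Rearranging: E = [D / (0.0141 · g^-0.21)]^(1/0.31).
D = 2120 m.
g^-0.21 = 8.87^-0.21 = 0.6323
D / (0.0141 × 0.6323) = 2120 / (8.915 × 10^-3) = 2.378 × 10^5
E = (2.378 × 10^5)^3.2258 = 2.201 × 10^17 J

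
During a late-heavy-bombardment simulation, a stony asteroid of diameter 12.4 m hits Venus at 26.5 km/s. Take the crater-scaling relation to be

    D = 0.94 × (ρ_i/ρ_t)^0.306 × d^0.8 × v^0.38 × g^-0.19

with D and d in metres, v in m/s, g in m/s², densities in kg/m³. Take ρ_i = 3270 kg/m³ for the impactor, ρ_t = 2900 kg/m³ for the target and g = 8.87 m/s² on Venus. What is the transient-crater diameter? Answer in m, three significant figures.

In SI units: v = 26500 m/s.
(ρ_i/ρ_t)^0.306 = (3270/2900)^0.306 = 1.037
d^0.8 = 12.4^0.8 = 7.494
v^0.38 = 26500^0.38 = 47.95
g^-0.19 = 8.87^-0.19 = 0.6605
D = 0.94 × 1.037 × 7.494 × 47.95 × 0.6605 = 231.4 m

D ≈ 231 m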